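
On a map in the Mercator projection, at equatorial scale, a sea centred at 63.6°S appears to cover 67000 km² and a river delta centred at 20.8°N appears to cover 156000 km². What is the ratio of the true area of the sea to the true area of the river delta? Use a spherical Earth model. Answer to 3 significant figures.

On Mercator the areal scale is sec²φ, so true area = apparent × cos²φ.
True area of sea: 67000 × cos²(63.6°) = 67000 × 0.1977 = 13250 km².
True area of river delta: 156000 × cos²(20.8°) = 156000 × 0.8739 = 136300 km².
Ratio = 13250 / 136300 ≈ 0.0972.

0.0972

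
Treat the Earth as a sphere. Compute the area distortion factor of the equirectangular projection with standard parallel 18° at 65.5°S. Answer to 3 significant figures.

With standard parallel φ₀ = 18°, the equirectangular projection gives x = Rλ cos φ₀, y = Rφ, so h = 1 and k = cos 18° / cos φ.
Areal scale = h·k = 1 × cos φ₀ / cos φ; at 65.5°, h = 1.000, k = 2.293, so h·k = 2.293.

2.29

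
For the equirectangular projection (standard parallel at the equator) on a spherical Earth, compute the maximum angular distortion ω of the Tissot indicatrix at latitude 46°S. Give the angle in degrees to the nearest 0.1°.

For the equirectangular projection with φ₀ = 0 (plate carrée), h = 1 along meridians and k = sec φ along parallels.
At 46°: h = 1.000, k = 1.440; principal scales a = 1.440, b = 1.000.
sin(ω/2) = (a − b)/(a + b) = 0.4396/2.440 = 0.1802, so ω = 2 arcsin(0.1802) ≈ 20.8°.

20.8°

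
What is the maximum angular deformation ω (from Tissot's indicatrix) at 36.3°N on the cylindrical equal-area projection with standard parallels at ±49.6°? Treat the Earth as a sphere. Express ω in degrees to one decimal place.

24.8°

Cylindrical equal-area (φ₀ = 49.6°): h = cos φ / cos 49.6° along meridians, k = cos 49.6° / cos φ along parallels; h·k = 1.
At 36.3°: h = 1.243, k = 0.8042; principal scales a = 1.243, b = 0.8042.
sin(ω/2) = (a − b)/(a + b) = 0.4393/2.048 = 0.2145, so ω = 2 arcsin(0.2145) ≈ 24.8°.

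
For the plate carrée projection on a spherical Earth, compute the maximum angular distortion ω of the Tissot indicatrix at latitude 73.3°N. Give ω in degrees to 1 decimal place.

67.2°

Plate carrée maps x = Rλ, y = Rφ. The meridian scale is h = 1 and the parallel scale is k = 1/cos φ = sec φ.
At 73.3°: h = 1.000, k = 3.480; principal scales a = 3.480, b = 1.000.
sin(ω/2) = (a − b)/(a + b) = 2.480/4.480 = 0.5536, so ω = 2 arcsin(0.5536) ≈ 67.2°.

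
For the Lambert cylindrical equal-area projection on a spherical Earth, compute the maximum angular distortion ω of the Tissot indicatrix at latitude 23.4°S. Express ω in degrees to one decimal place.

The Lambert cylindrical equal-area projection is the cylindrical equal-area projection with its standard parallel at the equator (φ₀ = 0). A cylindrical equal-area projection with standard parallel φ₀ has meridian scale h = cos φ / cos φ₀ and parallel scale k = cos φ₀ / cos φ (so areas are preserved, h·k = 1).
At 23.4°: h = 0.9178, k = 1.090; principal scales a = 1.090, b = 0.9178.
sin(ω/2) = (a − b)/(a + b) = 0.1719/2.007 = 0.08562, so ω = 2 arcsin(0.08562) ≈ 9.8°.

9.8°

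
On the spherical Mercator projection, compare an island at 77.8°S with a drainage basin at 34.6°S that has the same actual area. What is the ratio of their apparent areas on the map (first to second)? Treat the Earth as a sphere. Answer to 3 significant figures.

Mercator areal scale is sec²φ.
At 77.8°: sec²(77.8°) = 1/0.2113² = 22.39.
At 34.6°: sec²(34.6°) = 1/0.8231² = 1.476.
Ratio = 22.39/1.476 = cos²(34.6°)/cos²(77.8°) ≈ 15.2.

15.2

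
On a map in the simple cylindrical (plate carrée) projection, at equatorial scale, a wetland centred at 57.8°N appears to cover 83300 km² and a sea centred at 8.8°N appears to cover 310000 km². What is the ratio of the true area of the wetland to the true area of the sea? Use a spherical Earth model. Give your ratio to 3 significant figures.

0.145

Plate carrée has h = 1 and k = sec φ, giving areal scale sec φ; true area = (apparent area) · cos φ.
True area of wetland: 83300 × cos(57.8°) = 83300 × 0.5329 = 44390 km².
True area of sea: 310000 × cos(8.8°) = 310000 × 0.9882 = 306400 km².
Ratio = 44390 / 306400 ≈ 0.145.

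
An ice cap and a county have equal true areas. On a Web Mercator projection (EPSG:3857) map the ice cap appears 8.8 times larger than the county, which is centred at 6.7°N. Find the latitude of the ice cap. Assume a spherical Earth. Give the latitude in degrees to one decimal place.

70.4°

For equal true areas on Mercator, apparent areas scale as sec²φ, so the ratio is cos²φ₂ / cos²φ₁.
cos²φ₂ / cos²φ₁ = 8.8  ⇒  cos φ₁ = cos 6.7° / √8.8 = 0.9932/2.966 = 0.3348.
φ₁ = arccos(0.3348) ≈ 70.4°.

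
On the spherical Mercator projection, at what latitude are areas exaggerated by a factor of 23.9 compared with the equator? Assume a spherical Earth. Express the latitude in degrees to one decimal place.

78.2°

Mercator areal scale is sec²φ.
sec²φ = 23.9  ⇒  cos²φ = 0.04184  ⇒  cos φ = 0.2046.
φ = arccos(0.2046) ≈ 78.2°.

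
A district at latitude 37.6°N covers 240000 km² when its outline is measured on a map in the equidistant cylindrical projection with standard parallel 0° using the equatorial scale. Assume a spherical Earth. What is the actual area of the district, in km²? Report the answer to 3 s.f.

For the equirectangular projection with φ₀ = 0 (plate carrée), h = 1 along meridians and k = sec φ along parallels.
Areal scale = h·k = 1 × sec φ; at 37.6°, h = 1.000, k = 1.262, so h·k = 1.262.
True area = apparent / (areal scale) = 240000 / 1.262 ≈ 190000 km².

190000 km²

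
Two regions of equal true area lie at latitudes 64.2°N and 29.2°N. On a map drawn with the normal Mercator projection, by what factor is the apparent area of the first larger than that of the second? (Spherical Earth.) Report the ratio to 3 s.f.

Mercator is conformal with k = sec φ, so areal scale = k² = sec²φ.
At 64.2°: sec²(64.2°) = 1/0.4352² = 5.279.
At 29.2°: sec²(29.2°) = 1/0.8729² = 1.312.
Ratio = 5.279/1.312 = cos²(29.2°)/cos²(64.2°) ≈ 4.02.

4.02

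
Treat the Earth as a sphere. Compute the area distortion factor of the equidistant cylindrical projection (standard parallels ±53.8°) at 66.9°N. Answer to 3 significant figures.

1.51

The equidistant cylindrical projection with φ₀ = 53.8° has h = 1 (meridians true) and k = cos φ₀ / cos φ along parallels.
Areal scale = h·k = 1 × cos φ₀ / cos φ; at 66.9°, h = 1.000, k = 1.505, so h·k = 1.505.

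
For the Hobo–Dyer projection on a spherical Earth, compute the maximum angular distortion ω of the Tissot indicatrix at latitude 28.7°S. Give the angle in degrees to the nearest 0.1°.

11.5°

Hobo–Dyer is a cylindrical equal-area projection with standard parallels at ±37.5°. A cylindrical equal-area projection with standard parallel φ₀ has meridian scale h = cos φ / cos φ₀ and parallel scale k = cos φ₀ / cos φ (so areas are preserved, h·k = 1).
At 28.7°: h = 1.106, k = 0.9045; principal scales a = 1.106, b = 0.9045.
sin(ω/2) = (a − b)/(a + b) = 0.2011/2.010 = 0.1001, so ω = 2 arcsin(0.1001) ≈ 11.5°.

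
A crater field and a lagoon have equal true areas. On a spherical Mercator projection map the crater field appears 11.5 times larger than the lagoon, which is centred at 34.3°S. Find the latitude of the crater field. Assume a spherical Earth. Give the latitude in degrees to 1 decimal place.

75.9°

On Mercator, (apparent₁)/(apparent₂) = sec²φ₁ / sec²φ₂ when true areas are equal.
cos²φ₂ / cos²φ₁ = 11.5  ⇒  cos φ₁ = cos 34.3° / √11.5 = 0.8261/3.391 = 0.2436.
φ₁ = arccos(0.2436) ≈ 75.9°.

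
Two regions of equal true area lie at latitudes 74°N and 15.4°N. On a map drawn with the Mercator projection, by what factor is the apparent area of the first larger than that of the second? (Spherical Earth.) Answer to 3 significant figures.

On Mercator, area is exaggerated by sec²φ = 1/cos²φ.
At 74°: sec²(74°) = 1/0.2756² = 13.16.
At 15.4°: sec²(15.4°) = 1/0.9641² = 1.076.
Ratio = 13.16/1.076 = cos²(15.4°)/cos²(74°) ≈ 12.2.

12.2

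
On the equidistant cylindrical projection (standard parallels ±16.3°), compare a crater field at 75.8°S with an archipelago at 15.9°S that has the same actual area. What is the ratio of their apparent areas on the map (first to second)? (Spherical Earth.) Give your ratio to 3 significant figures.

The equidistant cylindrical projection with φ₀ = 16.3° has h = 1 (meridians true) and k = cos φ₀ / cos φ along parallels.
Areal scale at 75.8°: h·k = 1.000 × 3.913 = 3.913.
Areal scale at 15.9°: h·k = 1.000 × 0.9980 = 0.9980.
Ratio = 3.913/0.9980 ≈ 3.92.

3.92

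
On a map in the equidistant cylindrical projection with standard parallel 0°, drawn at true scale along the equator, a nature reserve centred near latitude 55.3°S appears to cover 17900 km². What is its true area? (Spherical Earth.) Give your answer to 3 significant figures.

10200 km²

For the equirectangular projection with φ₀ = 0 (plate carrée), h = 1 along meridians and k = sec φ along parallels.
Areal scale = h·k = 1 × sec φ; at 55.3°, h = 1.000, k = 1.757, so h·k = 1.757.
True area = apparent / (areal scale) = 17900 / 1.757 ≈ 10200 km².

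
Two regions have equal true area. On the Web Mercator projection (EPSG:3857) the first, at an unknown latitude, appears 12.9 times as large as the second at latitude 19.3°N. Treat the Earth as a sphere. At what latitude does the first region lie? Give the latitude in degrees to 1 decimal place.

For equal true areas on Mercator, apparent areas scale as sec²φ, so the ratio is cos²φ₂ / cos²φ₁.
cos²φ₂ / cos²φ₁ = 12.9  ⇒  cos φ₁ = cos 19.3° / √12.9 = 0.9438/3.592 = 0.2628.
φ₁ = arccos(0.2628) ≈ 74.8°.

74.8°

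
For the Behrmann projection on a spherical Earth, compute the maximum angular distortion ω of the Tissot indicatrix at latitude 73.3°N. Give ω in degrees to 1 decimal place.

Behrmann is a cylindrical equal-area projection with standard parallels at ±30°. A cylindrical equal-area projection with standard parallel φ₀ has meridian scale h = cos φ / cos φ₀ and parallel scale k = cos φ₀ / cos φ (so areas are preserved, h·k = 1).
At 73.3°: h = 0.3318, k = 3.014; principal scales a = 3.014, b = 0.3318.
sin(ω/2) = (a − b)/(a + b) = 2.682/3.346 = 0.8016, so ω = 2 arcsin(0.8016) ≈ 106.6°.

106.6°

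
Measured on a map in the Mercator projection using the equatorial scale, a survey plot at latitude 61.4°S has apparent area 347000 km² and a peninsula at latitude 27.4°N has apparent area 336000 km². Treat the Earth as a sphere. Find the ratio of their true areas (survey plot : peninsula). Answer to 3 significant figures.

0.300

On Mercator the areal scale is sec²φ, so true area = apparent × cos²φ.
True area of survey plot: 347000 × cos²(61.4°) = 347000 × 0.2291 = 79510 km².
True area of peninsula: 336000 × cos²(27.4°) = 336000 × 0.7882 = 264800 km².
Ratio = 79510 / 264800 ≈ 0.300.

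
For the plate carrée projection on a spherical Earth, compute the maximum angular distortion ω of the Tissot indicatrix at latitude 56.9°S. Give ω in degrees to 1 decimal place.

34.1°

In the plate carrée (x = Rλ, y = Rφ), meridians are true-scale (h = 1) and parallels are stretched by k = sec φ.
At 56.9°: h = 1.000, k = 1.831; principal scales a = 1.831, b = 1.000.
sin(ω/2) = (a − b)/(a + b) = 0.8312/2.831 = 0.2936, so ω = 2 arcsin(0.2936) ≈ 34.1°.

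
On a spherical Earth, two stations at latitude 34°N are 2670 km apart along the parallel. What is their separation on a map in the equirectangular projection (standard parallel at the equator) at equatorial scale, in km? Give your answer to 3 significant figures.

Plate carrée maps x = Rλ, y = Rφ. The meridian scale is h = 1 and the parallel scale is k = 1/cos φ = sec φ.
Along the parallel, k = sec 34° = 1/0.8290 = 1.206.
Map distance = 2670 × 1.206 ≈ 3220 km.

3220 km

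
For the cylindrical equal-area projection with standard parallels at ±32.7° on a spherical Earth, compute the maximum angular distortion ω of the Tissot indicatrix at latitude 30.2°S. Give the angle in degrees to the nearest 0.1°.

Cylindrical equal-area (φ₀ = 32.7°): h = cos φ / cos 32.7° along meridians, k = cos 32.7° / cos φ along parallels; h·k = 1.
At 30.2°: h = 1.027, k = 0.9737; principal scales a = 1.027, b = 0.9737.
sin(ω/2) = (a − b)/(a + b) = 0.05339/2.001 = 0.02669, so ω = 2 arcsin(0.02669) ≈ 3.1°.

3.1°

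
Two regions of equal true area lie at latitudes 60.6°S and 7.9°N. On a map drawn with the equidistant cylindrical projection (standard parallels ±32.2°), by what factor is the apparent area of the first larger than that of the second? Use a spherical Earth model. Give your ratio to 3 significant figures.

With standard parallel φ₀ = 32.2°, the equirectangular projection gives x = Rλ cos φ₀, y = Rφ, so h = 1 and k = cos 32.2° / cos φ.
Areal scale at 60.6°: h·k = 1.000 × 1.724 = 1.724.
Areal scale at 7.9°: h·k = 1.000 × 0.8543 = 0.8543.
Ratio = 1.724/0.8543 ≈ 2.02.

2.02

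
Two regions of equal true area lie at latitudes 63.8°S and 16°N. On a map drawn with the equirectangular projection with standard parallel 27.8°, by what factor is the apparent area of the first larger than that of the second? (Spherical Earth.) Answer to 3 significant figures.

In the equirectangular projection with standard parallel φ₀ = 27.8° (x = Rλ cos φ₀, y = Rφ), meridians are true-scale (h = 1) and the parallel scale is k = cos φ₀ / cos φ.
Areal scale at 63.8°: h·k = 1.000 × 2.004 = 2.004.
Areal scale at 16°: h·k = 1.000 × 0.9202 = 0.9202.
Ratio = 2.004/0.9202 ≈ 2.18.

2.18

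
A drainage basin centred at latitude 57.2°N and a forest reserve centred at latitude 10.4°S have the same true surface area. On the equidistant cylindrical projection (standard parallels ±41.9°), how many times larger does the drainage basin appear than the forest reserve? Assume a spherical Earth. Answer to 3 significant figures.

1.82

The equidistant cylindrical projection with φ₀ = 41.9° has h = 1 (meridians true) and k = cos φ₀ / cos φ along parallels.
Areal scale at 57.2°: h·k = 1.000 × 1.374 = 1.374.
Areal scale at 10.4°: h·k = 1.000 × 0.7567 = 0.7567.
Ratio = 1.374/0.7567 ≈ 1.82.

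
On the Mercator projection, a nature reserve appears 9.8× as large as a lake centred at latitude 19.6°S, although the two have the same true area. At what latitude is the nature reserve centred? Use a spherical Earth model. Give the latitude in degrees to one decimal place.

For equal true areas on Mercator, apparent areas scale as sec²φ, so the ratio is cos²φ₂ / cos²φ₁.
cos²φ₂ / cos²φ₁ = 9.8  ⇒  cos φ₁ = cos 19.6° / √9.8 = 0.9421/3.130 = 0.3009.
φ₁ = arccos(0.3009) ≈ 72.5°.

72.5°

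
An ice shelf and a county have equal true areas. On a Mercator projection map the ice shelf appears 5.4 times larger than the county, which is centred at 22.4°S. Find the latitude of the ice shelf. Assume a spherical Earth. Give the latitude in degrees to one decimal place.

Mercator areal scale is sec²φ, so apparent-area ratio = sec²φ₁ / sec²φ₂ = cos²φ₂ / cos²φ₁.
cos²φ₂ / cos²φ₁ = 5.4  ⇒  cos φ₁ = cos 22.4° / √5.4 = 0.9245/2.324 = 0.3979.
φ₁ = arccos(0.3979) ≈ 66.6°.

66.6°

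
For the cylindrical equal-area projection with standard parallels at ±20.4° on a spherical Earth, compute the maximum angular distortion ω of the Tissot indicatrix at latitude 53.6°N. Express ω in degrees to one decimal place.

For cylindrical equal-area with standard parallel φ₀, h = cos φ / cos φ₀ and k = cos φ₀ / cos φ, so h·k = 1.
At 53.6°: h = 0.6331, k = 1.579; principal scales a = 1.579, b = 0.6331.
sin(ω/2) = (a − b)/(a + b) = 0.9463/2.213 = 0.4277, so ω = 2 arcsin(0.4277) ≈ 50.6°.

50.6°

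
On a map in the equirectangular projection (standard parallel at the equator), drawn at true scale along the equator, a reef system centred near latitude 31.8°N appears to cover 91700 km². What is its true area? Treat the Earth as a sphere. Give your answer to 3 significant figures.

In the plate carrée (x = Rλ, y = Rφ), meridians are true-scale (h = 1) and parallels are stretched by k = sec φ.
Areal scale = h·k = 1 × sec φ; at 31.8°, h = 1.000, k = 1.177, so h·k = 1.177.
True area = apparent / (areal scale) = 91700 / 1.177 ≈ 77900 km².

77900 km²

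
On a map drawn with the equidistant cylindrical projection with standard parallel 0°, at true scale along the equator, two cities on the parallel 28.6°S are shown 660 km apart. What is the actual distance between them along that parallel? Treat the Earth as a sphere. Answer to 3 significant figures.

In the plate carrée (x = Rλ, y = Rφ), meridians are true-scale (h = 1) and parallels are stretched by k = sec φ.
Along the parallel at 28.6°, map distances are exaggerated by k = sec 28.6° = 1.139.
True distance = 660 / 1.139 = 660 × cos 28.6° ≈ 579 km.

579 km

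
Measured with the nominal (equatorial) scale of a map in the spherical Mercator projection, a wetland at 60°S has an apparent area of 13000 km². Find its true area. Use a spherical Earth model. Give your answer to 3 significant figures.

3250 km²

Mercator is conformal, so the point scale is isotropic: h = k = sec φ = 1/cos φ.
Areal scale = k² = sec²φ = 1/cos²(60°) = 1/0.5000² = 4.000.
True area = apparent / (areal scale) = 13000 / 4.000 ≈ 3250 km².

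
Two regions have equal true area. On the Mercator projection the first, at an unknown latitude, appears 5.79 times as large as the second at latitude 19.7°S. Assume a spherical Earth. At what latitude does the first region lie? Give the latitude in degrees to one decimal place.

For equal true areas on Mercator, apparent areas scale as sec²φ, so the ratio is cos²φ₂ / cos²φ₁.
cos²φ₂ / cos²φ₁ = 5.79  ⇒  cos φ₁ = cos 19.7° / √5.79 = 0.9415/2.406 = 0.3913.
φ₁ = arccos(0.3913) ≈ 67.0°.

67.0°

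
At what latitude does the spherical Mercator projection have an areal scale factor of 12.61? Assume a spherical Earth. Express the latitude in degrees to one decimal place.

73.6°

Mercator areal scale is sec²φ.
sec²φ = 12.61  ⇒  cos²φ = 0.07930  ⇒  cos φ = 0.2816.
φ = arccos(0.2816) ≈ 73.6°.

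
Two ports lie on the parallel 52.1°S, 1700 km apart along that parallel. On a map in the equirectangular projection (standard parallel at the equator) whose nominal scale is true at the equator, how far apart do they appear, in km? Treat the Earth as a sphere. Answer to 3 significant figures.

Plate carrée maps x = Rλ, y = Rφ. The meridian scale is h = 1 and the parallel scale is k = 1/cos φ = sec φ.
Along the parallel, k = sec 52.1° = 1/0.6143 = 1.628.
Map distance = 1700 × 1.628 ≈ 2770 km.

2770 km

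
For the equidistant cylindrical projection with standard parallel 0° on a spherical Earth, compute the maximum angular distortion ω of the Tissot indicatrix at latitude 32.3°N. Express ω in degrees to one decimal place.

In the plate carrée (x = Rλ, y = Rφ), meridians are true-scale (h = 1) and parallels are stretched by k = sec φ.
At 32.3°: h = 1.000, k = 1.183; principal scales a = 1.183, b = 1.000.
sin(ω/2) = (a − b)/(a + b) = 0.1831/2.183 = 0.08386, so ω = 2 arcsin(0.08386) ≈ 9.6°.

9.6°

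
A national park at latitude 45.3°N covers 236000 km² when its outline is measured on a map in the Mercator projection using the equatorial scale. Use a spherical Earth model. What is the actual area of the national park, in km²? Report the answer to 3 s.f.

117000 km²

For Mercator, h = k = sec φ (a conformal cylindrical projection has a single point scale, 1/cos φ).
Areal scale = k² = sec²φ = 1/cos²(45.3°) = 1/0.7034² = 2.021.
True area = apparent / (areal scale) = 236000 / 2.021 ≈ 117000 km².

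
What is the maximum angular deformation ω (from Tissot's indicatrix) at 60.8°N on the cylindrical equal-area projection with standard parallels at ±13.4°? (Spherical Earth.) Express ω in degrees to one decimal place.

73.5°

Cylindrical equal-area (φ₀ = 13.4°): h = cos φ / cos 13.4° along meridians, k = cos 13.4° / cos φ along parallels; h·k = 1.
At 60.8°: h = 0.5015, k = 1.994; principal scales a = 1.994, b = 0.5015.
sin(ω/2) = (a − b)/(a + b) = 1.492/2.495 = 0.5981, so ω = 2 arcsin(0.5981) ≈ 73.5°.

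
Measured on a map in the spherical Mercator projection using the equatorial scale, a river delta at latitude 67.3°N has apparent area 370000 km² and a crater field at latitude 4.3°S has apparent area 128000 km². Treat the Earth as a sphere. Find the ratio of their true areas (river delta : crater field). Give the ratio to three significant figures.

Since Mercator area scale is 1/cos²φ, the true area equals the apparent area multiplied by cos²φ.
True area of river delta: 370000 × cos²(67.3°) = 370000 × 0.1489 = 55100 km².
True area of crater field: 128000 × cos²(4.3°) = 128000 × 0.9944 = 127300 km².
Ratio = 55100 / 127300 ≈ 0.433.

0.433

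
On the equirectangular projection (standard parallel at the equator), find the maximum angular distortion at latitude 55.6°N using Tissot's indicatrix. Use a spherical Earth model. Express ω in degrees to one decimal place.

32.3°

Plate carrée maps x = Rλ, y = Rφ. The meridian scale is h = 1 and the parallel scale is k = 1/cos φ = sec φ.
At 55.6°: h = 1.000, k = 1.770; principal scales a = 1.770, b = 1.000.
sin(ω/2) = (a − b)/(a + b) = 0.7700/2.770 = 0.2780, so ω = 2 arcsin(0.2780) ≈ 32.3°.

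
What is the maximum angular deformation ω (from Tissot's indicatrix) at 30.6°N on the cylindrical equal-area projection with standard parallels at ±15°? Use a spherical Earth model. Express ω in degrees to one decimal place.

13.2°

For cylindrical equal-area with standard parallel φ₀, h = cos φ / cos φ₀ and k = cos φ₀ / cos φ, so h·k = 1.
At 30.6°: h = 0.8911, k = 1.122; principal scales a = 1.122, b = 0.8911.
sin(ω/2) = (a − b)/(a + b) = 0.2311/2.013 = 0.1148, so ω = 2 arcsin(0.1148) ≈ 13.2°.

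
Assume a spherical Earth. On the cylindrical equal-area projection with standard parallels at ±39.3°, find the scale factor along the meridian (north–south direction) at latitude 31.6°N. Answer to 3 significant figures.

1.10

For cylindrical equal-area with standard parallel φ₀, h = cos φ / cos φ₀ and k = cos φ₀ / cos φ, so h·k = 1.
h = cos 31.6° / cos 39.3° = 0.8517/0.7738 = 1.101.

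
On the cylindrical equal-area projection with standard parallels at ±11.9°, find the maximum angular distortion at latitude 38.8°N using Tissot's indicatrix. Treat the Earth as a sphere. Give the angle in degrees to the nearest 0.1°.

Cylindrical equal-area (φ₀ = 11.9°): h = cos φ / cos 11.9° along meridians, k = cos 11.9° / cos φ along parallels; h·k = 1.
At 38.8°: h = 0.7965, k = 1.256; principal scales a = 1.256, b = 0.7965.
sin(ω/2) = (a − b)/(a + b) = 0.4591/2.052 = 0.2237, so ω = 2 arcsin(0.2237) ≈ 25.9°.

25.9°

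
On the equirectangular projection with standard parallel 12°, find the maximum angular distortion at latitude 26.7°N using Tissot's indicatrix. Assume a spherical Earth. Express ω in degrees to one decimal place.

The equidistant cylindrical projection with φ₀ = 12° has h = 1 (meridians true) and k = cos φ₀ / cos φ along parallels.
At 26.7°: h = 1.000, k = 1.095; principal scales a = 1.095, b = 1.000.
sin(ω/2) = (a − b)/(a + b) = 0.09489/2.095 = 0.04530, so ω = 2 arcsin(0.04530) ≈ 5.2°.

5.2°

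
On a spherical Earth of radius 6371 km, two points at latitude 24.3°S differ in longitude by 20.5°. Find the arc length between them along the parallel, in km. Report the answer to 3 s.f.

2080 km

Arc length along a parallel = R cos φ · Δλ (with Δλ in radians).
= 6371 × cos 24.3° × (20.5° × π/180) = 6371 × 0.9114 × 0.3578 ≈ 2080 km.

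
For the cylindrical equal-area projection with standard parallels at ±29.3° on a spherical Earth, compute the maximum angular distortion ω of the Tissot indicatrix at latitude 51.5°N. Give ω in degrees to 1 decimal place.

A cylindrical equal-area projection with standard parallel φ₀ has meridian scale h = cos φ / cos φ₀ and parallel scale k = cos φ₀ / cos φ (so areas are preserved, h·k = 1).
At 51.5°: h = 0.7138, k = 1.401; principal scales a = 1.401, b = 0.7138.
sin(ω/2) = (a − b)/(a + b) = 0.6870/2.115 = 0.3249, so ω = 2 arcsin(0.3249) ≈ 37.9°.

37.9°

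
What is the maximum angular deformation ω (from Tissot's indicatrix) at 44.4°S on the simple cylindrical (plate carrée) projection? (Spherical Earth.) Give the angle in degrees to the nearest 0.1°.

19.2°

In the plate carrée (x = Rλ, y = Rφ), meridians are true-scale (h = 1) and parallels are stretched by k = sec φ.
At 44.4°: h = 1.000, k = 1.400; principal scales a = 1.400, b = 1.000.
sin(ω/2) = (a − b)/(a + b) = 0.3996/2.400 = 0.1665, so ω = 2 arcsin(0.1665) ≈ 19.2°.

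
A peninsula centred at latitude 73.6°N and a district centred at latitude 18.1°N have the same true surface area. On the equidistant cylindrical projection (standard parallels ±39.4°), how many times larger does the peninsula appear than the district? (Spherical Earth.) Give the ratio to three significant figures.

3.37

With standard parallel φ₀ = 39.4°, the equirectangular projection gives x = Rλ cos φ₀, y = Rφ, so h = 1 and k = cos 39.4° / cos φ.
Areal scale at 73.6°: h·k = 1.000 × 2.737 = 2.737.
Areal scale at 18.1°: h·k = 1.000 × 0.8130 = 0.8130.
Ratio = 2.737/0.8130 ≈ 3.37.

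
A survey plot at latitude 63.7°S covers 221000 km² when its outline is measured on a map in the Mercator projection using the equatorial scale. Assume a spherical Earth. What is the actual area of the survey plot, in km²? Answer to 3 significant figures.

The Mercator projection is conformal; its linear scale factor is the same in every direction and equals sec φ = 1/cos φ.
Areal scale = k² = sec²φ = 1/cos²(63.7°) = 1/0.4431² = 5.094.
True area = apparent / (areal scale) = 221000 / 5.094 ≈ 43400 km².

43400 km²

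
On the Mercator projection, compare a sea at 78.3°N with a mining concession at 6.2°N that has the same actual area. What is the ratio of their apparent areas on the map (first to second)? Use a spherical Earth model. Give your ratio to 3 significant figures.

On Mercator, area is exaggerated by sec²φ = 1/cos²φ.
At 78.3°: sec²(78.3°) = 1/0.2028² = 24.32.
At 6.2°: sec²(6.2°) = 1/0.9942² = 1.012.
Ratio = 24.32/1.012 = cos²(6.2°)/cos²(78.3°) ≈ 24.0.

24.0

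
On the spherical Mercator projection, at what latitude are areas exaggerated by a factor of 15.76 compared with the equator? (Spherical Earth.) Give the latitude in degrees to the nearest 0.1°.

Mercator areal scale is sec²φ.
sec²φ = 15.76  ⇒  cos²φ = 0.06345  ⇒  cos φ = 0.2519.
φ = arccos(0.2519) ≈ 75.4°.

75.4°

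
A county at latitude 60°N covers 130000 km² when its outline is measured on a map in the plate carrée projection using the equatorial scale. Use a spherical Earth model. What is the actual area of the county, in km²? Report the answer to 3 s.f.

65000 km²

For the equirectangular projection with φ₀ = 0 (plate carrée), h = 1 along meridians and k = sec φ along parallels.
Areal scale = h·k = 1 × sec φ; at 60°, h = 1.000, k = 2.000, so h·k = 2.000.
True area = apparent / (areal scale) = 130000 / 2.000 ≈ 65000 km².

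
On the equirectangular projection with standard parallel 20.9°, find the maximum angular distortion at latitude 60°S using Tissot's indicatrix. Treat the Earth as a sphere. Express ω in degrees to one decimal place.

35.2°

The equidistant cylindrical projection with φ₀ = 20.9° has h = 1 (meridians true) and k = cos φ₀ / cos φ along parallels.
At 60°: h = 1.000, k = 1.868; principal scales a = 1.868, b = 1.000.
sin(ω/2) = (a − b)/(a + b) = 0.8684/2.868 = 0.3027, so ω = 2 arcsin(0.3027) ≈ 35.2°.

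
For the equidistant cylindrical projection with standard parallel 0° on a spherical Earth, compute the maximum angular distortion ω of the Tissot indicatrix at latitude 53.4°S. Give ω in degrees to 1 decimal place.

29.3°

Plate carrée maps x = Rλ, y = Rφ. The meridian scale is h = 1 and the parallel scale is k = 1/cos φ = sec φ.
At 53.4°: h = 1.000, k = 1.677; principal scales a = 1.677, b = 1.000.
sin(ω/2) = (a − b)/(a + b) = 0.6772/2.677 = 0.2530, so ω = 2 arcsin(0.2530) ≈ 29.3°.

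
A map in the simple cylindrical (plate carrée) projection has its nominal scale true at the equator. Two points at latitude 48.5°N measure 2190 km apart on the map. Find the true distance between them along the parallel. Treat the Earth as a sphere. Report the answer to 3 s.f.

In the plate carrée (x = Rλ, y = Rφ), meridians are true-scale (h = 1) and parallels are stretched by k = sec φ.
Along the parallel at 48.5°, map distances are exaggerated by k = sec 48.5° = 1.509.
True distance = 2190 / 1.509 = 2190 × cos 48.5° ≈ 1450 km.

1450 km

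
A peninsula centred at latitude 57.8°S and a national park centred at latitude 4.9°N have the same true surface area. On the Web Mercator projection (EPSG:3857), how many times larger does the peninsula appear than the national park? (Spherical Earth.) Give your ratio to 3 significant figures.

On Mercator, area is exaggerated by sec²φ = 1/cos²φ.
At 57.8°: sec²(57.8°) = 1/0.5329² = 3.522.
At 4.9°: sec²(4.9°) = 1/0.9963² = 1.007.
Ratio = 3.522/1.007 = cos²(4.9°)/cos²(57.8°) ≈ 3.50.

3.50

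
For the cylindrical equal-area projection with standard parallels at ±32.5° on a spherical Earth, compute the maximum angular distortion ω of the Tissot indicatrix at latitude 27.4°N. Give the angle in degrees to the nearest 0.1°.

5.9°

For cylindrical equal-area with standard parallel φ₀, h = cos φ / cos φ₀ and k = cos φ₀ / cos φ, so h·k = 1.
At 27.4°: h = 1.053, k = 0.9500; principal scales a = 1.053, b = 0.9500.
sin(ω/2) = (a − b)/(a + b) = 0.1027/2.003 = 0.05129, so ω = 2 arcsin(0.05129) ≈ 5.9°.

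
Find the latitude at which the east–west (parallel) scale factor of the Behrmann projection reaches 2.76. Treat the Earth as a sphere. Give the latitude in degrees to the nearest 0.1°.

71.7°

Behrmann is a cylindrical equal-area projection with standard parallels at ±30°. A cylindrical equal-area projection with standard parallel φ₀ has meridian scale h = cos φ / cos φ₀ and parallel scale k = cos φ₀ / cos φ (so areas are preserved, h·k = 1).
k = cos φ₀ / cos φ = 2.76  ⇒  cos φ = cos 30° / 2.76 = 0.3138.
φ = arccos(0.3138) ≈ 71.7°.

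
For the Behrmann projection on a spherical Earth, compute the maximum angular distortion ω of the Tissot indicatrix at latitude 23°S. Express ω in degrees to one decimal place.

7.0°

The Behrmann projection is cylindrical equal-area with φ₀ = 30°. Cylindrical equal-area (φ₀ = 30°): h = cos φ / cos 30° along meridians, k = cos 30° / cos φ along parallels; h·k = 1.
At 23°: h = 1.063, k = 0.9408; principal scales a = 1.063, b = 0.9408.
sin(ω/2) = (a − b)/(a + b) = 0.1221/2.004 = 0.06093, so ω = 2 arcsin(0.06093) ≈ 7.0°.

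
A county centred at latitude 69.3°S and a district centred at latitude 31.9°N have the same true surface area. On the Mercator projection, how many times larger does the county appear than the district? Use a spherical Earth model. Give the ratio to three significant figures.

5.77

On Mercator, area is exaggerated by sec²φ = 1/cos²φ.
At 69.3°: sec²(69.3°) = 1/0.3535² = 8.004.
At 31.9°: sec²(31.9°) = 1/0.8490² = 1.387.
Ratio = 8.004/1.387 = cos²(31.9°)/cos²(69.3°) ≈ 5.77.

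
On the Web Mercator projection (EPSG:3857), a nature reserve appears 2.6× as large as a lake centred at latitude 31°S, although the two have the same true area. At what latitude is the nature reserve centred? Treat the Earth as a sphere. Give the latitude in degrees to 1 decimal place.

Mercator areal scale is sec²φ, so apparent-area ratio = sec²φ₁ / sec²φ₂ = cos²φ₂ / cos²φ₁.
cos²φ₂ / cos²φ₁ = 2.6  ⇒  cos φ₁ = cos 31° / √2.6 = 0.8572/1.612 = 0.5316.
φ₁ = arccos(0.5316) ≈ 57.9°.

57.9°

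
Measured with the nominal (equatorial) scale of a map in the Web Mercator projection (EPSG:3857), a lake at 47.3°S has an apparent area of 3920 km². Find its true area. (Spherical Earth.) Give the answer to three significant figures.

For Mercator, h = k = sec φ (a conformal cylindrical projection has a single point scale, 1/cos φ).
Areal scale = k² = sec²φ = 1/cos²(47.3°) = 1/0.6782² = 2.174.
True area = apparent / (areal scale) = 3920 / 2.174 ≈ 1800 km².

1800 km²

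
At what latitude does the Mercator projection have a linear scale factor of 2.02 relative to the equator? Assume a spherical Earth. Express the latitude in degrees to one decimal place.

Mercator scale is k = sec φ = 1/cos φ.
1/cos φ = 2.02  ⇒  cos φ = 0.4950  ⇒  φ = arccos(0.4950) ≈ 60.3°.

60.3°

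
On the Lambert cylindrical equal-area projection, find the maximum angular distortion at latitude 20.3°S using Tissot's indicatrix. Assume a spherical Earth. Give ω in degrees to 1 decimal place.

7.3°

The Lambert cylindrical equal-area projection is the cylindrical equal-area projection with its standard parallel at the equator (φ₀ = 0). A cylindrical equal-area projection with standard parallel φ₀ has meridian scale h = cos φ / cos φ₀ and parallel scale k = cos φ₀ / cos φ (so areas are preserved, h·k = 1).
At 20.3°: h = 0.9379, k = 1.066; principal scales a = 1.066, b = 0.9379.
sin(ω/2) = (a − b)/(a + b) = 0.1283/2.004 = 0.06404, so ω = 2 arcsin(0.06404) ≈ 7.3°.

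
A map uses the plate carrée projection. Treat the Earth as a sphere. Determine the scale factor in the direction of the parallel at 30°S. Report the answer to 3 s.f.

1.15

Plate carrée maps x = Rλ, y = Rφ. The meridian scale is h = 1 and the parallel scale is k = 1/cos φ = sec φ.
k = 1/cos 30° = 1/0.8660 = 1.155.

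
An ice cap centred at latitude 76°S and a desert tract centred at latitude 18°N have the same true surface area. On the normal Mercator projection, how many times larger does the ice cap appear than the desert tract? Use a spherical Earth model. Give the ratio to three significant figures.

15.5

On Mercator, area is exaggerated by sec²φ = 1/cos²φ.
At 76°: sec²(76°) = 1/0.2419² = 17.09.
At 18°: sec²(18°) = 1/0.9511² = 1.106.
Ratio = 17.09/1.106 = cos²(18°)/cos²(76°) ≈ 15.5.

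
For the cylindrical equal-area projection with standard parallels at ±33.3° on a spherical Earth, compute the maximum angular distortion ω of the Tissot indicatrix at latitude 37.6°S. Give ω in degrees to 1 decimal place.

For cylindrical equal-area with standard parallel φ₀, h = cos φ / cos φ₀ and k = cos φ₀ / cos φ, so h·k = 1.
At 37.6°: h = 0.9479, k = 1.055; principal scales a = 1.055, b = 0.9479.
sin(ω/2) = (a − b)/(a + b) = 0.1070/2.003 = 0.05342, so ω = 2 arcsin(0.05342) ≈ 6.1°.

6.1°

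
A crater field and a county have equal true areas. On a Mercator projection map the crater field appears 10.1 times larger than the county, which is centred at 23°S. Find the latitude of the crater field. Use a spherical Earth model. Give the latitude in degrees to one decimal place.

73.2°

On Mercator, (apparent₁)/(apparent₂) = sec²φ₁ / sec²φ₂ when true areas are equal.
cos²φ₂ / cos²φ₁ = 10.1  ⇒  cos φ₁ = cos 23° / √10.1 = 0.9205/3.178 = 0.2896.
φ₁ = arccos(0.2896) ≈ 73.2°.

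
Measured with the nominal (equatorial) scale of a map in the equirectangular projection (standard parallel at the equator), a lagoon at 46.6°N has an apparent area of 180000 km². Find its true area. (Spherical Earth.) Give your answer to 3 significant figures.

124000 km²

In the plate carrée (x = Rλ, y = Rφ), meridians are true-scale (h = 1) and parallels are stretched by k = sec φ.
Areal scale = h·k = 1 × sec φ; at 46.6°, h = 1.000, k = 1.455, so h·k = 1.455.
True area = apparent / (areal scale) = 180000 / 1.455 ≈ 124000 km².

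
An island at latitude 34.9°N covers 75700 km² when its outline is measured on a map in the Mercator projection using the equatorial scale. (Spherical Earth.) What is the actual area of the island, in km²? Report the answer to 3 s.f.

The Mercator projection is conformal; its linear scale factor is the same in every direction and equals sec φ = 1/cos φ.
Areal scale = k² = sec²φ = 1/cos²(34.9°) = 1/0.8202² = 1.487.
True area = apparent / (areal scale) = 75700 / 1.487 ≈ 50900 km².

50900 km²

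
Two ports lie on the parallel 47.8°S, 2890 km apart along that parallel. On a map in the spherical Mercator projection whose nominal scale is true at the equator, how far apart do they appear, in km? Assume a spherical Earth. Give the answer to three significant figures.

For Mercator, h = k = sec φ (a conformal cylindrical projection has a single point scale, 1/cos φ).
Along the parallel, k = sec 47.8° = 1/0.6717 = 1.489.
Map distance = 2890 × 1.489 ≈ 4300 km.

4300 km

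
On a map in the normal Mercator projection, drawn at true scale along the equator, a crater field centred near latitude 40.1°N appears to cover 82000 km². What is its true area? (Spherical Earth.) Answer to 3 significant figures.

48000 km²

The Mercator projection is conformal; its linear scale factor is the same in every direction and equals sec φ = 1/cos φ.
Areal scale = k² = sec²φ = 1/cos²(40.1°) = 1/0.7649² = 1.709.
True area = apparent / (areal scale) = 82000 / 1.709 ≈ 48000 km².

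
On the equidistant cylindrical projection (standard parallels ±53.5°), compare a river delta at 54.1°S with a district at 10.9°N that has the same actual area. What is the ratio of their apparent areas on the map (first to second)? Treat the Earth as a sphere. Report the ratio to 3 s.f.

The equidistant cylindrical projection with φ₀ = 53.5° has h = 1 (meridians true) and k = cos φ₀ / cos φ along parallels.
Areal scale at 54.1°: h·k = 1.000 × 1.014 = 1.014.
Areal scale at 10.9°: h·k = 1.000 × 0.6058 = 0.6058.
Ratio = 1.014/0.6058 ≈ 1.67.

1.67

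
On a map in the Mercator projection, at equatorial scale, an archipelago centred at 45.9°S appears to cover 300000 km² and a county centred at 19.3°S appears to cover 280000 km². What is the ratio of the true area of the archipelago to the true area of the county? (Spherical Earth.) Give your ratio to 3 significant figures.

On Mercator the areal scale is sec²φ, so true area = apparent × cos²φ.
True area of archipelago: 300000 × cos²(45.9°) = 300000 × 0.4843 = 145300 km².
True area of county: 280000 × cos²(19.3°) = 280000 × 0.8908 = 249400 km².
Ratio = 145300 / 249400 ≈ 0.583.

0.583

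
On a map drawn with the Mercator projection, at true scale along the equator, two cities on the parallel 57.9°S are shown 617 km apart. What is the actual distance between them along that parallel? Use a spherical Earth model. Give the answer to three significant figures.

For Mercator, h = k = sec φ (a conformal cylindrical projection has a single point scale, 1/cos φ).
Along the parallel at 57.9°, map distances are exaggerated by k = sec 57.9° = 1.882.
True distance = 617 / 1.882 = 617 × cos 57.9° ≈ 328 km.

328 km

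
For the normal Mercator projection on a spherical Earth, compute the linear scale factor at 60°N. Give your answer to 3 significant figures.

For Mercator, h = k = sec φ (a conformal cylindrical projection has a single point scale, 1/cos φ).
k = 1/cos 60° = 1/0.5000 = 2.000.

2.00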